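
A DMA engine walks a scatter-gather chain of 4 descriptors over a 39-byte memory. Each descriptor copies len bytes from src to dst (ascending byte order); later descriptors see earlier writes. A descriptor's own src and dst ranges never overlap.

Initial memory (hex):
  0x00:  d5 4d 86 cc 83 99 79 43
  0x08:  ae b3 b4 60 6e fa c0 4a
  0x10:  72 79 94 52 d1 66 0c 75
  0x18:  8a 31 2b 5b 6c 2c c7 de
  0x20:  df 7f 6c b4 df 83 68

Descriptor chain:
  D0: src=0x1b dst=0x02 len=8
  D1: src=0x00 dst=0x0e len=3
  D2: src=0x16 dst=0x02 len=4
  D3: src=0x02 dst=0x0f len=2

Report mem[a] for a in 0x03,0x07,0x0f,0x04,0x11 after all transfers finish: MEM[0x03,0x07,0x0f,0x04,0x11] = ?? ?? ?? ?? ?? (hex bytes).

MEM[0x03,0x07,0x0f,0x04,0x11] = 75 df 0c 8a 79

#0 dst[0x02+8] := {0x5b,0x6c,0x2c,0xc7,0xde,0xdf,0x7f,0x6c}
#1 dst[0x0e+3] := {0xd5,0x4d,0x5b}
#2 dst[0x02+4] := {0x0c,0x75,0x8a,0x31}
#3 dst[0x0f+2] := {0x0c,0x75}
query mem[0x03]=0x75, mem[0x07]=0xdf, mem[0x0f]=0x0c, mem[0x04]=0x8a, mem[0x11]=0x79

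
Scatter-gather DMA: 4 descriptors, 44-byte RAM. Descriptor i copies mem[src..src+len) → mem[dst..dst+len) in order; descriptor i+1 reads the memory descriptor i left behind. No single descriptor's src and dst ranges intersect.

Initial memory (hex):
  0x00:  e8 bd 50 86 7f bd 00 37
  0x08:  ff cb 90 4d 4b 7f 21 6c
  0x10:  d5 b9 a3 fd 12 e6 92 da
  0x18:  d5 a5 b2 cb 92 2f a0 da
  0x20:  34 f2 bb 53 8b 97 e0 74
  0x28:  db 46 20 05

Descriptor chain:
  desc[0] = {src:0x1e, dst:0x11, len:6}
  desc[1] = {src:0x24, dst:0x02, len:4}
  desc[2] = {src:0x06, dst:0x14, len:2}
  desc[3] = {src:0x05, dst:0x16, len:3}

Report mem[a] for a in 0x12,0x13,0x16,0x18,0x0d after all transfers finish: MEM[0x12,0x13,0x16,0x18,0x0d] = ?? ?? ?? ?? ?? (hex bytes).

MEM[0x12,0x13,0x16,0x18,0x0d] = da 34 74 37 7f

#0 dst[0x11+6] := {0xa0,0xda,0x34,0xf2,0xbb,0x53}
#1 dst[0x02+4] := {0x8b,0x97,0xe0,0x74}
#2 dst[0x14+2] := {0x00,0x37}
#3 dst[0x16+3] := {0x74,0x00,0x37}
query mem[0x12]=0xda, mem[0x13]=0x34, mem[0x16]=0x74, mem[0x18]=0x37, mem[0x0d]=0x7f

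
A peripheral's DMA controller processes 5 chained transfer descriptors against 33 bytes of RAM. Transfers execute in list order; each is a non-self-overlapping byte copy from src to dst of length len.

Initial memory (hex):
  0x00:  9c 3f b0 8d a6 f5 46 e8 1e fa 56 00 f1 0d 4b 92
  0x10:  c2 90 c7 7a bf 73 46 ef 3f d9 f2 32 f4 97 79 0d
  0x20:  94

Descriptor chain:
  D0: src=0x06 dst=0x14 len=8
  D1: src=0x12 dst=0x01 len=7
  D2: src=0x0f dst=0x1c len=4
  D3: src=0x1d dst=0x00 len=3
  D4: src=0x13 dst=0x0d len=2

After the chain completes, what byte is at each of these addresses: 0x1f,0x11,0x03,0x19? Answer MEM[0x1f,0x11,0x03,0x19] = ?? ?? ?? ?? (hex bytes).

  after D0: wrote 8B at 0x14 = 46e81efa5600f10d
  after D1: wrote 7B at 0x01 = c77a46e81efa56
  after D2: wrote 4B at 0x1c = 92c290c7
  after D3: wrote 3B at 0x00 = c290c7
  after D4: wrote 2B at 0x0d = 7a46
query mem[0x1f]=0xc7, mem[0x11]=0x90, mem[0x03]=0x46, mem[0x19]=0x00

MEM[0x1f,0x11,0x03,0x19] = c7 90 46 00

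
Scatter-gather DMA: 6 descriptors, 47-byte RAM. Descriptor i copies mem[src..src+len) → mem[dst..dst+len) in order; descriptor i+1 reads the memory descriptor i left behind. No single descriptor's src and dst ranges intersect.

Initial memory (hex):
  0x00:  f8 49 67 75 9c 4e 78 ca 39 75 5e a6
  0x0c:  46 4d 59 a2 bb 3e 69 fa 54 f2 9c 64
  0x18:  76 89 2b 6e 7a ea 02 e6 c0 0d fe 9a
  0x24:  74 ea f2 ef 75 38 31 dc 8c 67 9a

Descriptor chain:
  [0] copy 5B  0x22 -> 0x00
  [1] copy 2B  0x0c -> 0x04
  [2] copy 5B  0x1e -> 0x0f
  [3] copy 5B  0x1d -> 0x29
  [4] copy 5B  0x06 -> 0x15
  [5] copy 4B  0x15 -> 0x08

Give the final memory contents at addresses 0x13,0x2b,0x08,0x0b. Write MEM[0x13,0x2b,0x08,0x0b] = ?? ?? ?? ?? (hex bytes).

MEM[0x13,0x2b,0x08,0x0b] = fe e6 78 75

D0: mem[0x00..0x04] <- [fe 9a 74 ea f2]
D1: mem[0x04..0x05] <- [46 4d]
D2: mem[0x0f..0x13] <- [02 e6 c0 0d fe]
D3: mem[0x29..0x2d] <- [ea 02 e6 c0 0d]
D4: mem[0x15..0x19] <- [78 ca 39 75 5e]
D5: mem[0x08..0x0b] <- [78 ca 39 75]
query mem[0x13]=0xfe, mem[0x2b]=0xe6, mem[0x08]=0x78, mem[0x0b]=0x75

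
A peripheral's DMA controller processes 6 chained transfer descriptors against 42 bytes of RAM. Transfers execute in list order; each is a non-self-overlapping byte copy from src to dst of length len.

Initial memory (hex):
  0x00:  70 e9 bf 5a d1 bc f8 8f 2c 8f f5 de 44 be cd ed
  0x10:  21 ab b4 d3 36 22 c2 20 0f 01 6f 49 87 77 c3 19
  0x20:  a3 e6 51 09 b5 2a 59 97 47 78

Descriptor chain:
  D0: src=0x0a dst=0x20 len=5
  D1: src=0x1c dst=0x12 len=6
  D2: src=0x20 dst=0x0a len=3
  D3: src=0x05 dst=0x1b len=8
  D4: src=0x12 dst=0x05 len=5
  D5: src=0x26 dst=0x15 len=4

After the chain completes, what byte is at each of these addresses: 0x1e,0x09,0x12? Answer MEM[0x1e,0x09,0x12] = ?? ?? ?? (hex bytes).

MEM[0x1e,0x09,0x12] = 2c f5 87

#0 dst[0x20+5] := {0xf5,0xde,0x44,0xbe,0xcd}
#1 dst[0x12+6] := {0x87,0x77,0xc3,0x19,0xf5,0xde}
#2 dst[0x0a+3] := {0xf5,0xde,0x44}
#3 dst[0x1b+8] := {0xbc,0xf8,0x8f,0x2c,0x8f,0xf5,0xde,0x44}
#4 dst[0x05+5] := {0x87,0x77,0xc3,0x19,0xf5}
#5 dst[0x15+4] := {0x59,0x97,0x47,0x78}
query mem[0x1e]=0x2c, mem[0x09]=0xf5, mem[0x12]=0x87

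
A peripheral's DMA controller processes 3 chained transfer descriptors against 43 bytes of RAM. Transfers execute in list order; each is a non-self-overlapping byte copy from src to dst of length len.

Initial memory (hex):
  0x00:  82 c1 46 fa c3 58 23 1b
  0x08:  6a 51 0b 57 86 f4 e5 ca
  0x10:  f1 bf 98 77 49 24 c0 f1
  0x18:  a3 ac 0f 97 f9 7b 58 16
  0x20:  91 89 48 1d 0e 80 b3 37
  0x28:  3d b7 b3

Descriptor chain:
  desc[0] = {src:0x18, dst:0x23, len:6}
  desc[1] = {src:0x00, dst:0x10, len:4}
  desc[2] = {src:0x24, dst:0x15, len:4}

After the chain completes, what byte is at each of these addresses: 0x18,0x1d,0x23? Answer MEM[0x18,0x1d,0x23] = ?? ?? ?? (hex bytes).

  after D0: wrote 6B at 0x23 = a3ac0f97f97b
  after D1: wrote 4B at 0x10 = 82c146fa
  after D2: wrote 4B at 0x15 = ac0f97f9
query mem[0x18]=0xf9, mem[0x1d]=0x7b, mem[0x23]=0xa3

MEM[0x18,0x1d,0x23] = f9 7b a3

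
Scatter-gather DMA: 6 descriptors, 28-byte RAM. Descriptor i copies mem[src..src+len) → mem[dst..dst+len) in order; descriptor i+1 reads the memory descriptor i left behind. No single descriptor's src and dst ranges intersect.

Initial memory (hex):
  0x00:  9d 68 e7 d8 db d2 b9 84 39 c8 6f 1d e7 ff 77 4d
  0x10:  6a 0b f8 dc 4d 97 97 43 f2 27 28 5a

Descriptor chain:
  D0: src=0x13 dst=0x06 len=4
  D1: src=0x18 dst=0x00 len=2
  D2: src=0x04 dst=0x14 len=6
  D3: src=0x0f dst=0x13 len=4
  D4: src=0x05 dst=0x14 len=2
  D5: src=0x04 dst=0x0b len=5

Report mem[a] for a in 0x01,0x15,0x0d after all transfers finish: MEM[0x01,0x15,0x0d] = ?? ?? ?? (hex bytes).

MEM[0x01,0x15,0x0d] = 27 dc dc

D0: mem[0x06..0x09] <- [dc 4d 97 97]
D1: mem[0x00..0x01] <- [f2 27]
D2: mem[0x14..0x19] <- [db d2 dc 4d 97 97]
D3: mem[0x13..0x16] <- [4d 6a 0b f8]
D4: mem[0x14..0x15] <- [d2 dc]
D5: mem[0x0b..0x0f] <- [db d2 dc 4d 97]
query mem[0x01]=0x27, mem[0x15]=0xdc, mem[0x0d]=0xdc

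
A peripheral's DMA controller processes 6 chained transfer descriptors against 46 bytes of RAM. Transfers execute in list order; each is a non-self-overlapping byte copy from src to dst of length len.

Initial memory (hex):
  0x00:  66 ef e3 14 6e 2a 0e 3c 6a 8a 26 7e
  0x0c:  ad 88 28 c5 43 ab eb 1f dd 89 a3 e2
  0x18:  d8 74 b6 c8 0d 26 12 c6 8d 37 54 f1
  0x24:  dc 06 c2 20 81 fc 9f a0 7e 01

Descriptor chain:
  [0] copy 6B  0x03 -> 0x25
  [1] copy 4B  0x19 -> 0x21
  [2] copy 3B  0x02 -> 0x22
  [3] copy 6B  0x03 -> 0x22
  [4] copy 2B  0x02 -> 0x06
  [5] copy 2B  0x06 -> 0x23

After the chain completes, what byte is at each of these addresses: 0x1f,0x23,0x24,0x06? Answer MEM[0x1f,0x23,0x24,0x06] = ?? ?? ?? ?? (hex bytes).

[0] 0x03->0x25 len=6 : 14 6e 2a 0e 3c 6a
[1] 0x19->0x21 len=4 : 74 b6 c8 0d
[2] 0x02->0x22 len=3 : e3 14 6e
[3] 0x03->0x22 len=6 : 14 6e 2a 0e 3c 6a
[4] 0x02->0x06 len=2 : e3 14
[5] 0x06->0x23 len=2 : e3 14
query mem[0x1f]=0xc6, mem[0x23]=0xe3, mem[0x24]=0x14, mem[0x06]=0xe3

MEM[0x1f,0x23,0x24,0x06] = c6 e3 14 e3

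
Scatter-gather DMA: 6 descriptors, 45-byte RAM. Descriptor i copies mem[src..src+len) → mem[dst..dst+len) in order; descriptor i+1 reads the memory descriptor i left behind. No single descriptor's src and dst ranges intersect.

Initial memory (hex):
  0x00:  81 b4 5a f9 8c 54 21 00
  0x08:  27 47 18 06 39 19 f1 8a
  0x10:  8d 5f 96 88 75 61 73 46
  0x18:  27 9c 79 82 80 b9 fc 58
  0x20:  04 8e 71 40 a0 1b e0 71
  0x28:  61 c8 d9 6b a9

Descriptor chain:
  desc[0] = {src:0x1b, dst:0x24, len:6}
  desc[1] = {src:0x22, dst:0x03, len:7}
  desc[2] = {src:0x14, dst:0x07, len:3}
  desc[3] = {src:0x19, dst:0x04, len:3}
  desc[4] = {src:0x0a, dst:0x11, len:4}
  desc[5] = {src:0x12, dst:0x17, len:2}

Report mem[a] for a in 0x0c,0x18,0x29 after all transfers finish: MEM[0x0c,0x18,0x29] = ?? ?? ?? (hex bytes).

  after D0: wrote 6B at 0x24 = 8280b9fc5804
  after D1: wrote 7B at 0x03 = 71408280b9fc58
  after D2: wrote 3B at 0x07 = 756173
  after D3: wrote 3B at 0x04 = 9c7982
  after D4: wrote 4B at 0x11 = 18063919
  after D5: wrote 2B at 0x17 = 0639
query mem[0x0c]=0x39, mem[0x18]=0x39, mem[0x29]=0x04

MEM[0x0c,0x18,0x29] = 39 39 04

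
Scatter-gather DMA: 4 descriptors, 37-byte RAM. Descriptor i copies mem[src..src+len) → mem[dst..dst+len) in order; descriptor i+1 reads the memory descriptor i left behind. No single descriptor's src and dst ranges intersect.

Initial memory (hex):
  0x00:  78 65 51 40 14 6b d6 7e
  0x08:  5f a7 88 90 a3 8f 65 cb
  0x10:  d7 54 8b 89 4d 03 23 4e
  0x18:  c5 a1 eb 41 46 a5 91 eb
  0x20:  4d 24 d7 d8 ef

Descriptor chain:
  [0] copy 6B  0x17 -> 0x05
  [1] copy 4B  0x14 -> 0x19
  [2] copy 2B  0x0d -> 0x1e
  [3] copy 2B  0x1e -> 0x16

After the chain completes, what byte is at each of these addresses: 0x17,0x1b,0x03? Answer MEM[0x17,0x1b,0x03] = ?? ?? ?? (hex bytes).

[0] 0x17->0x05 len=6 : 4e c5 a1 eb 41 46
[1] 0x14->0x19 len=4 : 4d 03 23 4e
[2] 0x0d->0x1e len=2 : 8f 65
[3] 0x1e->0x16 len=2 : 8f 65
query mem[0x17]=0x65, mem[0x1b]=0x23, mem[0x03]=0x40

MEM[0x17,0x1b,0x03] = 65 23 40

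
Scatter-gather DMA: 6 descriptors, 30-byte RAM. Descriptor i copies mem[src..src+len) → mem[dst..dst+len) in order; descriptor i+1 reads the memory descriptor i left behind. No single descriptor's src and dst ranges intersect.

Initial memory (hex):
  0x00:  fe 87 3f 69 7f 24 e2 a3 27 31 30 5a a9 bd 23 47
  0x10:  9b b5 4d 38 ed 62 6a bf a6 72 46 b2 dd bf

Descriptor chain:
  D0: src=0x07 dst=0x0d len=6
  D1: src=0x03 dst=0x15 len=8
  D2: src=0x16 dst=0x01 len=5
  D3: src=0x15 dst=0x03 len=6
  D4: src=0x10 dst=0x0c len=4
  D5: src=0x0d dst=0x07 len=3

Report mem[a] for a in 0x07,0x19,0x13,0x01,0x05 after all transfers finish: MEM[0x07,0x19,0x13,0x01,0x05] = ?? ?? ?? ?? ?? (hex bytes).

MEM[0x07,0x19,0x13,0x01,0x05] = 5a a3 38 7f 24

D0: mem[0x0d..0x12] <- [a3 27 31 30 5a a9]
D1: mem[0x15..0x1c] <- [69 7f 24 e2 a3 27 31 30]
D2: mem[0x01..0x05] <- [7f 24 e2 a3 27]
D3: mem[0x03..0x08] <- [69 7f 24 e2 a3 27]
D4: mem[0x0c..0x0f] <- [30 5a a9 38]
D5: mem[0x07..0x09] <- [5a a9 38]
query mem[0x07]=0x5a, mem[0x19]=0xa3, mem[0x13]=0x38, mem[0x01]=0x7f, mem[0x05]=0x24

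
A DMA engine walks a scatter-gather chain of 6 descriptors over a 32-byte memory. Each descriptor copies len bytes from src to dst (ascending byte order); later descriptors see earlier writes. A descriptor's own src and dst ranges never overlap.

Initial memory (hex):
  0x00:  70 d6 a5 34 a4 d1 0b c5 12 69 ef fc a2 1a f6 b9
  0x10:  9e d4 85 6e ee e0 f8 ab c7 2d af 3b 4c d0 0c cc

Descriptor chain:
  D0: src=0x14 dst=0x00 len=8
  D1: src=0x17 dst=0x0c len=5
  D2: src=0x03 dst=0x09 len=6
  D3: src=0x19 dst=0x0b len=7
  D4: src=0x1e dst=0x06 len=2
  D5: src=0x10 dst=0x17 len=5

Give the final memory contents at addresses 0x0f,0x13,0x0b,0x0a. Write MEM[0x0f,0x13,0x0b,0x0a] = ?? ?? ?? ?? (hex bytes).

MEM[0x0f,0x13,0x0b,0x0a] = d0 6e 2d c7

#0 dst[0x00+8] := {0xee,0xe0,0xf8,0xab,0xc7,0x2d,0xaf,0x3b}
#1 dst[0x0c+5] := {0xab,0xc7,0x2d,0xaf,0x3b}
#2 dst[0x09+6] := {0xab,0xc7,0x2d,0xaf,0x3b,0x12}
#3 dst[0x0b+7] := {0x2d,0xaf,0x3b,0x4c,0xd0,0x0c,0xcc}
#4 dst[0x06+2] := {0x0c,0xcc}
#5 dst[0x17+5] := {0x0c,0xcc,0x85,0x6e,0xee}
query mem[0x0f]=0xd0, mem[0x13]=0x6e, mem[0x0b]=0x2d, mem[0x0a]=0xc7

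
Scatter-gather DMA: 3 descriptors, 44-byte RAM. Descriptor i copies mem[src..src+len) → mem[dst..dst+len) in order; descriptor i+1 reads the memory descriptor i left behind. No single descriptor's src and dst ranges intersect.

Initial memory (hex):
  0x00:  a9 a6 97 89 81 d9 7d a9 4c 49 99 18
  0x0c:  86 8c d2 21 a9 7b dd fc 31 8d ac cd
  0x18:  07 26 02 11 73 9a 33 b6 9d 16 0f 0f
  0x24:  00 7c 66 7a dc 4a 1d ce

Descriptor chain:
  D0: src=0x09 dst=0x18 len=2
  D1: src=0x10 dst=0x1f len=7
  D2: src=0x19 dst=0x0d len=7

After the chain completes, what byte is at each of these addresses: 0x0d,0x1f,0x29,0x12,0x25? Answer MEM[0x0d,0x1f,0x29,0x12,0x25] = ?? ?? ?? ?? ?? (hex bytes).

MEM[0x0d,0x1f,0x29,0x12,0x25] = 99 a9 4a 33 ac

  after D0: wrote 2B at 0x18 = 4999
  after D1: wrote 7B at 0x1f = a97bddfc318dac
  after D2: wrote 7B at 0x0d = 990211739a33a9
query mem[0x0d]=0x99, mem[0x1f]=0xa9, mem[0x29]=0x4a, mem[0x12]=0x33, mem[0x25]=0xac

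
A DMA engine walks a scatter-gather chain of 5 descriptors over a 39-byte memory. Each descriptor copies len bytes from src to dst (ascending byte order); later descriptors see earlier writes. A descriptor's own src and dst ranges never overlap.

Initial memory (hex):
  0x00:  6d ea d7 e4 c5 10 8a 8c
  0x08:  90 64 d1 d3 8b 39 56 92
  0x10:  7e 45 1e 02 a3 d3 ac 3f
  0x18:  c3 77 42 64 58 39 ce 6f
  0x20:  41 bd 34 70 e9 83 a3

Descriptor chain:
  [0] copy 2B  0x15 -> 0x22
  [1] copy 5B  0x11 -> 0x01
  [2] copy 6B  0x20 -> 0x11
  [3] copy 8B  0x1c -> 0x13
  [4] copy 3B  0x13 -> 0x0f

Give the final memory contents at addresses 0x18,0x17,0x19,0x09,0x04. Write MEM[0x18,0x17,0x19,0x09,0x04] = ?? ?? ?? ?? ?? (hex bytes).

MEM[0x18,0x17,0x19,0x09,0x04] = bd 41 d3 64 a3

D0: mem[0x22..0x23] <- [d3 ac]
D1: mem[0x01..0x05] <- [45 1e 02 a3 d3]
D2: mem[0x11..0x16] <- [41 bd d3 ac e9 83]
D3: mem[0x13..0x1a] <- [58 39 ce 6f 41 bd d3 ac]
D4: mem[0x0f..0x11] <- [58 39 ce]
query mem[0x18]=0xbd, mem[0x17]=0x41, mem[0x19]=0xd3, mem[0x09]=0x64, mem[0x04]=0xa3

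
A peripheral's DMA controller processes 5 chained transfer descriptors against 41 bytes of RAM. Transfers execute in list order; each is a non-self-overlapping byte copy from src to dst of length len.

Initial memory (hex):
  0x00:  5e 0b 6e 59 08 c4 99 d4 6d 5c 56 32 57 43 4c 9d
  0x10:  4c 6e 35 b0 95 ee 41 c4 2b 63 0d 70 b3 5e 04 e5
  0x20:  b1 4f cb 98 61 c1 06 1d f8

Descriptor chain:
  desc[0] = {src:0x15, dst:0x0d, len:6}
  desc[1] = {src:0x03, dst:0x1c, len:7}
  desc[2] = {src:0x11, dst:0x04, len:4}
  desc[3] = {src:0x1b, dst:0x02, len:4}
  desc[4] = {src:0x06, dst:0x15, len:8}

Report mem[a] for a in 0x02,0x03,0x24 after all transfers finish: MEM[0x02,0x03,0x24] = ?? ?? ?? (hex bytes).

D0: mem[0x0d..0x12] <- [ee 41 c4 2b 63 0d]
D1: mem[0x1c..0x22] <- [59 08 c4 99 d4 6d 5c]
D2: mem[0x04..0x07] <- [63 0d b0 95]
D3: mem[0x02..0x05] <- [70 59 08 c4]
D4: mem[0x15..0x1c] <- [b0 95 6d 5c 56 32 57 ee]
query mem[0x02]=0x70, mem[0x03]=0x59, mem[0x24]=0x61

MEM[0x02,0x03,0x24] = 70 59 61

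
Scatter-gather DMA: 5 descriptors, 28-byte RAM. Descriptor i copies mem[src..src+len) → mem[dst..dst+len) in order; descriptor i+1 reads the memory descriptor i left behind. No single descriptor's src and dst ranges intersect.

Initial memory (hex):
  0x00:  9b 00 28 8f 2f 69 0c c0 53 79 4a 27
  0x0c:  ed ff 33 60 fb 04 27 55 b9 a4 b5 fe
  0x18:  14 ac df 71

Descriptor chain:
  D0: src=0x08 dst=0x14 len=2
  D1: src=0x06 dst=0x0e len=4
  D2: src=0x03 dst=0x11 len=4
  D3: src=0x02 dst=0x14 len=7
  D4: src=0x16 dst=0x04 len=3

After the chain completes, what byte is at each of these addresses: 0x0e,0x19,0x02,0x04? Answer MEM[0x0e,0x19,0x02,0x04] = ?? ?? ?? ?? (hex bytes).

MEM[0x0e,0x19,0x02,0x04] = 0c c0 28 2f

  after D0: wrote 2B at 0x14 = 5379
  after D1: wrote 4B at 0x0e = 0cc05379
  after D2: wrote 4B at 0x11 = 8f2f690c
  after D3: wrote 7B at 0x14 = 288f2f690cc053
  after D4: wrote 3B at 0x04 = 2f690c
query mem[0x0e]=0x0c, mem[0x19]=0xc0, mem[0x02]=0x28, mem[0x04]=0x2f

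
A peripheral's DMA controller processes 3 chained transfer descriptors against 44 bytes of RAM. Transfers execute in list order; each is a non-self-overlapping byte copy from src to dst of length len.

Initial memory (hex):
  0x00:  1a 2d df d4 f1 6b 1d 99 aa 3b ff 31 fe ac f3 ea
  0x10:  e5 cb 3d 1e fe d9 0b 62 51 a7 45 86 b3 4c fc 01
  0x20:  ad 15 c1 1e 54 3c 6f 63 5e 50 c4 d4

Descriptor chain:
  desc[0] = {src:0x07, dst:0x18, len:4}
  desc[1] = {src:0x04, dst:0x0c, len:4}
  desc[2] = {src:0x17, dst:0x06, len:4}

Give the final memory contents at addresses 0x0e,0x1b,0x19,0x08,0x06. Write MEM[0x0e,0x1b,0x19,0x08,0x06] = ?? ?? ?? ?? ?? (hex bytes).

MEM[0x0e,0x1b,0x19,0x08,0x06] = 1d ff aa aa 62

D0: mem[0x18..0x1b] <- [99 aa 3b ff]
D1: mem[0x0c..0x0f] <- [f1 6b 1d 99]
D2: mem[0x06..0x09] <- [62 99 aa 3b]
query mem[0x0e]=0x1d, mem[0x1b]=0xff, mem[0x19]=0xaa, mem[0x08]=0xaa, mem[0x06]=0x62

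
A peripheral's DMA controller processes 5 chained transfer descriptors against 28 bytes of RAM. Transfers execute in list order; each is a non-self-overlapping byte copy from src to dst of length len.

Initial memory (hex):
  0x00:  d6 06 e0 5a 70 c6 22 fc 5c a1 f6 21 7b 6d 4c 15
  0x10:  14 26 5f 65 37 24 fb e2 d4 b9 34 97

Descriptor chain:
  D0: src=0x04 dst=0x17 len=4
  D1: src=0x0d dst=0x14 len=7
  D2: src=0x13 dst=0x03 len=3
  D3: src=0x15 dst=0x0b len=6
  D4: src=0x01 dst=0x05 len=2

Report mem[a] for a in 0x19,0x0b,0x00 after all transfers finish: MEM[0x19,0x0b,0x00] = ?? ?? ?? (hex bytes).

#0 dst[0x17+4] := {0x70,0xc6,0x22,0xfc}
#1 dst[0x14+7] := {0x6d,0x4c,0x15,0x14,0x26,0x5f,0x65}
#2 dst[0x03+3] := {0x65,0x6d,0x4c}
#3 dst[0x0b+6] := {0x4c,0x15,0x14,0x26,0x5f,0x65}
#4 dst[0x05+2] := {0x06,0xe0}
query mem[0x19]=0x5f, mem[0x0b]=0x4c, mem[0x00]=0xd6

MEM[0x19,0x0b,0x00] = 5f 4c d6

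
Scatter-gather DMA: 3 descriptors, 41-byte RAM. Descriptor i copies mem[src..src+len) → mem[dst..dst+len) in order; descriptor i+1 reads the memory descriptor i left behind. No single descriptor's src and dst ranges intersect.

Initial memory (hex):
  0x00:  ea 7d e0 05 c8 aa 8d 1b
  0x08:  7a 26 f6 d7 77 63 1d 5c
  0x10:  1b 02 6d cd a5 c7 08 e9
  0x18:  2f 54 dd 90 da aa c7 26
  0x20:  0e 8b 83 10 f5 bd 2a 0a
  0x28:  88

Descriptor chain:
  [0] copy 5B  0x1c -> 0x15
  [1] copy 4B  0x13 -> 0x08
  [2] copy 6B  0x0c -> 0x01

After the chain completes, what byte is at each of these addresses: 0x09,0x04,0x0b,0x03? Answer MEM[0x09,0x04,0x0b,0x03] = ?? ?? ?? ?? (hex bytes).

MEM[0x09,0x04,0x0b,0x03] = a5 5c aa 1d

  after D0: wrote 5B at 0x15 = daaac7260e
  after D1: wrote 4B at 0x08 = cda5daaa
  after D2: wrote 6B at 0x01 = 77631d5c1b02
query mem[0x09]=0xa5, mem[0x04]=0x5c, mem[0x0b]=0xaa, mem[0x03]=0x1d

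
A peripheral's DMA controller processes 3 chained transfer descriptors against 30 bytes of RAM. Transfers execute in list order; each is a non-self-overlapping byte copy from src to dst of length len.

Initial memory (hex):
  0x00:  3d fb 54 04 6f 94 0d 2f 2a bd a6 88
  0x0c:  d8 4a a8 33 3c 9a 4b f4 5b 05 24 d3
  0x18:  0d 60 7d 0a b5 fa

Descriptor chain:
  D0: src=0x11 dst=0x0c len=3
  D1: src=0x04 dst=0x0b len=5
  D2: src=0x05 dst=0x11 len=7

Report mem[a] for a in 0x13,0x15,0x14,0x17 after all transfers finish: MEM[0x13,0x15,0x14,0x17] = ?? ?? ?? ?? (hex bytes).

MEM[0x13,0x15,0x14,0x17] = 2f bd 2a 6f

D0: mem[0x0c..0x0e] <- [9a 4b f4]
D1: mem[0x0b..0x0f] <- [6f 94 0d 2f 2a]
D2: mem[0x11..0x17] <- [94 0d 2f 2a bd a6 6f]
query mem[0x13]=0x2f, mem[0x15]=0xbd, mem[0x14]=0x2a, mem[0x17]=0x6f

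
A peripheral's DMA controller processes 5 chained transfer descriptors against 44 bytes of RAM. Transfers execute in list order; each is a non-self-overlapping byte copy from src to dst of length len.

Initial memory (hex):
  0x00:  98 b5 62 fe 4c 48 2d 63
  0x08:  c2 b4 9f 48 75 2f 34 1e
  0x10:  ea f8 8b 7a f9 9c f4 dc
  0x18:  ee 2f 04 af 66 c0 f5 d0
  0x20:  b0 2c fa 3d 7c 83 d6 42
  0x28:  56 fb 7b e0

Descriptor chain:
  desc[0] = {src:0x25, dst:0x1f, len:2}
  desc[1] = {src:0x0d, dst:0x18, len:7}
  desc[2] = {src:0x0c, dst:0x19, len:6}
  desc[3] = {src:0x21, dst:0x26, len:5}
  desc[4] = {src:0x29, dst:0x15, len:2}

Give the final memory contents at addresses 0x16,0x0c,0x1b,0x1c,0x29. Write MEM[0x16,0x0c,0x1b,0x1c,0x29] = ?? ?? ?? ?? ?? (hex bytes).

#0 dst[0x1f+2] := {0x83,0xd6}
#1 dst[0x18+7] := {0x2f,0x34,0x1e,0xea,0xf8,0x8b,0x7a}
#2 dst[0x19+6] := {0x75,0x2f,0x34,0x1e,0xea,0xf8}
#3 dst[0x26+5] := {0x2c,0xfa,0x3d,0x7c,0x83}
#4 dst[0x15+2] := {0x7c,0x83}
query mem[0x16]=0x83, mem[0x0c]=0x75, mem[0x1b]=0x34, mem[0x1c]=0x1e, mem[0x29]=0x7c

MEM[0x16,0x0c,0x1b,0x1c,0x29] = 83 75 34 1e 7c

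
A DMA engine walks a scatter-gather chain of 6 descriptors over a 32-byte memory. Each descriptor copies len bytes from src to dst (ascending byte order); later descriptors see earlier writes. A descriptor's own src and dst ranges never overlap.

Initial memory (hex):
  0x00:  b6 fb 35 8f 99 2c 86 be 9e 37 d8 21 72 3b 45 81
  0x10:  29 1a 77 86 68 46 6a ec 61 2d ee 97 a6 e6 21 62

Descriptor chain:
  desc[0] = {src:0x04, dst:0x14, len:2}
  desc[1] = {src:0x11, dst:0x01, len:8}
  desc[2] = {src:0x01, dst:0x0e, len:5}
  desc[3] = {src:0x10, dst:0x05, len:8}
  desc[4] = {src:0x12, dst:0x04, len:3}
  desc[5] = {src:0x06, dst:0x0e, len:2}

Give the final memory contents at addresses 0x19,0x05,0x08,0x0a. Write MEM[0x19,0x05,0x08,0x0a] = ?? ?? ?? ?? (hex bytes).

#0 dst[0x14+2] := {0x99,0x2c}
#1 dst[0x01+8] := {0x1a,0x77,0x86,0x99,0x2c,0x6a,0xec,0x61}
#2 dst[0x0e+5] := {0x1a,0x77,0x86,0x99,0x2c}
#3 dst[0x05+8] := {0x86,0x99,0x2c,0x86,0x99,0x2c,0x6a,0xec}
#4 dst[0x04+3] := {0x2c,0x86,0x99}
#5 dst[0x0e+2] := {0x99,0x2c}
query mem[0x19]=0x2d, mem[0x05]=0x86, mem[0x08]=0x86, mem[0x0a]=0x2c

MEM[0x19,0x05,0x08,0x0a] = 2d 86 86 2c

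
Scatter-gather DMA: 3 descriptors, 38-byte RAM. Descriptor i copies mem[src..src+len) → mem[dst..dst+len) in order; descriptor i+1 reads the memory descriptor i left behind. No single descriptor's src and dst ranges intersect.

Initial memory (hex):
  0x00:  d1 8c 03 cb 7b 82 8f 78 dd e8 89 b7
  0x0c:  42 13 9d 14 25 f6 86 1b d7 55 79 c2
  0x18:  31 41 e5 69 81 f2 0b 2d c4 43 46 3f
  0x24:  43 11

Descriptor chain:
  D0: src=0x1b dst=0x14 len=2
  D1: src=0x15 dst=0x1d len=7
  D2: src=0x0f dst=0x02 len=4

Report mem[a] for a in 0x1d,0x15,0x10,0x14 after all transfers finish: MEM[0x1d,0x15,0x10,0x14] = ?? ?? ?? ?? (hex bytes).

#0 dst[0x14+2] := {0x69,0x81}
#1 dst[0x1d+7] := {0x81,0x79,0xc2,0x31,0x41,0xe5,0x69}
#2 dst[0x02+4] := {0x14,0x25,0xf6,0x86}
query mem[0x1d]=0x81, mem[0x15]=0x81, mem[0x10]=0x25, mem[0x14]=0x69

MEM[0x1d,0x15,0x10,0x14] = 81 81 25 69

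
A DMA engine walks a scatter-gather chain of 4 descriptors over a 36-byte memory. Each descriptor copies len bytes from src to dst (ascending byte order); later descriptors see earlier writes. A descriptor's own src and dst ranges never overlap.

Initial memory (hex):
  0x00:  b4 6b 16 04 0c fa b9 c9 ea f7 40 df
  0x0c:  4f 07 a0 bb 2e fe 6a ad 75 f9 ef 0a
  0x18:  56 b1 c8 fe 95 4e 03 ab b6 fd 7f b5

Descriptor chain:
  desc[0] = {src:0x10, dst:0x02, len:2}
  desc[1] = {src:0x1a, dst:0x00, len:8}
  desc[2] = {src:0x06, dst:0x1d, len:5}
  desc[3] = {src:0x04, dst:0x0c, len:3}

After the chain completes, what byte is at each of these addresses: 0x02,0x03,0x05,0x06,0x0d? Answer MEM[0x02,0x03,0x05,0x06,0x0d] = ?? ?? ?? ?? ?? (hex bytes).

[0] 0x10->0x02 len=2 : 2e fe
[1] 0x1a->0x00 len=8 : c8 fe 95 4e 03 ab b6 fd
[2] 0x06->0x1d len=5 : b6 fd ea f7 40
[3] 0x04->0x0c len=3 : 03 ab b6
query mem[0x02]=0x95, mem[0x03]=0x4e, mem[0x05]=0xab, mem[0x06]=0xb6, mem[0x0d]=0xab

MEM[0x02,0x03,0x05,0x06,0x0d] = 95 4e ab b6 ab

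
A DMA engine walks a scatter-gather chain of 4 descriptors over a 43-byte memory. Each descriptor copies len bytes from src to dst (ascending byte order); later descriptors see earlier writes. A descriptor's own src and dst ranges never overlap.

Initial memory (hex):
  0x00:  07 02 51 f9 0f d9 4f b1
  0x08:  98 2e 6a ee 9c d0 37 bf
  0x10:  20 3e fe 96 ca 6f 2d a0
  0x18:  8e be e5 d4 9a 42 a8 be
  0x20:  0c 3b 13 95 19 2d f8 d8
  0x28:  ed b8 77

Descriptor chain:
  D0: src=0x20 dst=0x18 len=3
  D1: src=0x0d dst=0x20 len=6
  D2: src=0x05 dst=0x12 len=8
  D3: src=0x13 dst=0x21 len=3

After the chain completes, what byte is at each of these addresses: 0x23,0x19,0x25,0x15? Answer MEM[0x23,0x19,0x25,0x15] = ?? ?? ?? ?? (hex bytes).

MEM[0x23,0x19,0x25,0x15] = 98 9c fe 98

[0] 0x20->0x18 len=3 : 0c 3b 13
[1] 0x0d->0x20 len=6 : d0 37 bf 20 3e fe
[2] 0x05->0x12 len=8 : d9 4f b1 98 2e 6a ee 9c
[3] 0x13->0x21 len=3 : 4f b1 98
query mem[0x23]=0x98, mem[0x19]=0x9c, mem[0x25]=0xfe, mem[0x15]=0x98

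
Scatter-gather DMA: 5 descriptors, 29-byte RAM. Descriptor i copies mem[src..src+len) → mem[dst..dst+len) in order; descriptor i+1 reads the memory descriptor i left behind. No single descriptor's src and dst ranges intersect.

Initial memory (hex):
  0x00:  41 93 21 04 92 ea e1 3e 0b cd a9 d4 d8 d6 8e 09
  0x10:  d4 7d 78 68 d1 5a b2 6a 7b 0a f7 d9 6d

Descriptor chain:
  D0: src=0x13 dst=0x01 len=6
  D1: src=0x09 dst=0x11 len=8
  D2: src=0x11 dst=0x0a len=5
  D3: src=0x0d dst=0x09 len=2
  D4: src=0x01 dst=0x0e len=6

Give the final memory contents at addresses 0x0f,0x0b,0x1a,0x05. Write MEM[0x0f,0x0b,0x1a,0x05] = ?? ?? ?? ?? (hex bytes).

MEM[0x0f,0x0b,0x1a,0x05] = d1 a9 f7 6a

[0] 0x13->0x01 len=6 : 68 d1 5a b2 6a 7b
[1] 0x09->0x11 len=8 : cd a9 d4 d8 d6 8e 09 d4
[2] 0x11->0x0a len=5 : cd a9 d4 d8 d6
[3] 0x0d->0x09 len=2 : d8 d6
[4] 0x01->0x0e len=6 : 68 d1 5a b2 6a 7b
query mem[0x0f]=0xd1, mem[0x0b]=0xa9, mem[0x1a]=0xf7, mem[0x05]=0x6a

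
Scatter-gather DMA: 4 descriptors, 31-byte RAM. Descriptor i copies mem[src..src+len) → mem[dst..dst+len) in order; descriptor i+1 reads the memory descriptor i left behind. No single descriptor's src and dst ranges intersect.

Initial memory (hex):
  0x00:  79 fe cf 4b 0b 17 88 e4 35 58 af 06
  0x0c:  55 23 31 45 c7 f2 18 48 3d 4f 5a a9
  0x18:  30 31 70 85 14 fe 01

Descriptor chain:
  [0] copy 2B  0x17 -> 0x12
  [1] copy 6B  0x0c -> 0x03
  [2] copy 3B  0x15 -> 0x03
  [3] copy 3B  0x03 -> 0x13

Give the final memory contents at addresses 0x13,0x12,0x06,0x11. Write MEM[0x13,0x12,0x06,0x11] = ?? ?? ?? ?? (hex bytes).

MEM[0x13,0x12,0x06,0x11] = 4f a9 45 f2

D0: mem[0x12..0x13] <- [a9 30]
D1: mem[0x03..0x08] <- [55 23 31 45 c7 f2]
D2: mem[0x03..0x05] <- [4f 5a a9]
D3: mem[0x13..0x15] <- [4f 5a a9]
query mem[0x13]=0x4f, mem[0x12]=0xa9, mem[0x06]=0x45, mem[0x11]=0xf2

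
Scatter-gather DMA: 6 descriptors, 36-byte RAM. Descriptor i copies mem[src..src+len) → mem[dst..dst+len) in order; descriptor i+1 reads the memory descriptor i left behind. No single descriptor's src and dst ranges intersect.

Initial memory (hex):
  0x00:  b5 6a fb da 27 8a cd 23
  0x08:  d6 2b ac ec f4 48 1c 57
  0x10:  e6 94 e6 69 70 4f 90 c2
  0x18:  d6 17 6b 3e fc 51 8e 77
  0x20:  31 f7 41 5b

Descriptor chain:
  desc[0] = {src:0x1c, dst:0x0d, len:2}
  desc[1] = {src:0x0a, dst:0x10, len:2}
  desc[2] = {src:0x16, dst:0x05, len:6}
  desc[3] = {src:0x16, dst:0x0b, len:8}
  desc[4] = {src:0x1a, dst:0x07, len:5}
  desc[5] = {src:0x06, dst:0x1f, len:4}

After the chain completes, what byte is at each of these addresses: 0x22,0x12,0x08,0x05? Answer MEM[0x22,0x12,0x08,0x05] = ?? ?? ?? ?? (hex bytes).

MEM[0x22,0x12,0x08,0x05] = fc 51 3e 90

D0: mem[0x0d..0x0e] <- [fc 51]
D1: mem[0x10..0x11] <- [ac ec]
D2: mem[0x05..0x0a] <- [90 c2 d6 17 6b 3e]
D3: mem[0x0b..0x12] <- [90 c2 d6 17 6b 3e fc 51]
D4: mem[0x07..0x0b] <- [6b 3e fc 51 8e]
D5: mem[0x1f..0x22] <- [c2 6b 3e fc]
query mem[0x22]=0xfc, mem[0x12]=0x51, mem[0x08]=0x3e, mem[0x05]=0x90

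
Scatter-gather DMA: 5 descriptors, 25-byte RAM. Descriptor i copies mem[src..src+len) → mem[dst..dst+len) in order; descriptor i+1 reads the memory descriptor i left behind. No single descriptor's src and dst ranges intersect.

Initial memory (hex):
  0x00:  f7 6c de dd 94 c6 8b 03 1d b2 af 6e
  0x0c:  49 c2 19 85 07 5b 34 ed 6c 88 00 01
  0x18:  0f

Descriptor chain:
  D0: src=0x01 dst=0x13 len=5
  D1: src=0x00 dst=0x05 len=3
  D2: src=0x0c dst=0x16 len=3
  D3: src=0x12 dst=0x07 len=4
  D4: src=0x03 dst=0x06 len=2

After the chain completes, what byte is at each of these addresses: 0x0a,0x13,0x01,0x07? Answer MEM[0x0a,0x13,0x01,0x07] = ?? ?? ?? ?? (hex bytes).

MEM[0x0a,0x13,0x01,0x07] = dd 6c 6c 94

#0 dst[0x13+5] := {0x6c,0xde,0xdd,0x94,0xc6}
#1 dst[0x05+3] := {0xf7,0x6c,0xde}
#2 dst[0x16+3] := {0x49,0xc2,0x19}
#3 dst[0x07+4] := {0x34,0x6c,0xde,0xdd}
#4 dst[0x06+2] := {0xdd,0x94}
query mem[0x0a]=0xdd, mem[0x13]=0x6c, mem[0x01]=0x6c, mem[0x07]=0x94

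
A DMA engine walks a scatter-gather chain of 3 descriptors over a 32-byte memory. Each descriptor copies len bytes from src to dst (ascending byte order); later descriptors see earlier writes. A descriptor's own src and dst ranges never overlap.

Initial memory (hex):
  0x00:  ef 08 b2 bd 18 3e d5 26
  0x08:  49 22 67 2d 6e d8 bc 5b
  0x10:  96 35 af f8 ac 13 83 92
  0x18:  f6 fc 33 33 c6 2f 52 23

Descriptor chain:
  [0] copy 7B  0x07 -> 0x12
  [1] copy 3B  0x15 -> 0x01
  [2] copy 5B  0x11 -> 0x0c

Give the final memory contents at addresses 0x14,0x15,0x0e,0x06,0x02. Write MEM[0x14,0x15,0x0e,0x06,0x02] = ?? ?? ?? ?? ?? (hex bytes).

#0 dst[0x12+7] := {0x26,0x49,0x22,0x67,0x2d,0x6e,0xd8}
#1 dst[0x01+3] := {0x67,0x2d,0x6e}
#2 dst[0x0c+5] := {0x35,0x26,0x49,0x22,0x67}
query mem[0x14]=0x22, mem[0x15]=0x67, mem[0x0e]=0x49, mem[0x06]=0xd5, mem[0x02]=0x2d

MEM[0x14,0x15,0x0e,0x06,0x02] = 22 67 49 d5 2d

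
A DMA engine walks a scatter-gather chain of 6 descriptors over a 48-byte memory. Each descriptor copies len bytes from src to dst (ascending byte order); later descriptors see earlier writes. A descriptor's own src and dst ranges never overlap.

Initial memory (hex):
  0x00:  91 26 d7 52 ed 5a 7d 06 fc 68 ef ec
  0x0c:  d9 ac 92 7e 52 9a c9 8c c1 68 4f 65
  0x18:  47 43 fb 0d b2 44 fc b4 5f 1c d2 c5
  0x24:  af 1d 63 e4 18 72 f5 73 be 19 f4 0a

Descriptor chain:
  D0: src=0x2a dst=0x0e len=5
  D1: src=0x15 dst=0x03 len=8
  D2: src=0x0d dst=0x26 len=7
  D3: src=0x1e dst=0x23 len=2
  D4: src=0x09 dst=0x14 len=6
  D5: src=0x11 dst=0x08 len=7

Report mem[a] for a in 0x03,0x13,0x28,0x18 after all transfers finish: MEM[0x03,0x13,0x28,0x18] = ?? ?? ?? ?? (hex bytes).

D0: mem[0x0e..0x12] <- [f5 73 be 19 f4]
D1: mem[0x03..0x0a] <- [68 4f 65 47 43 fb 0d b2]
D2: mem[0x26..0x2c] <- [ac f5 73 be 19 f4 8c]
D3: mem[0x23..0x24] <- [fc b4]
D4: mem[0x14..0x19] <- [0d b2 ec d9 ac f5]
D5: mem[0x08..0x0e] <- [19 f4 8c 0d b2 ec d9]
query mem[0x03]=0x68, mem[0x13]=0x8c, mem[0x28]=0x73, mem[0x18]=0xac

MEM[0x03,0x13,0x28,0x18] = 68 8c 73 ac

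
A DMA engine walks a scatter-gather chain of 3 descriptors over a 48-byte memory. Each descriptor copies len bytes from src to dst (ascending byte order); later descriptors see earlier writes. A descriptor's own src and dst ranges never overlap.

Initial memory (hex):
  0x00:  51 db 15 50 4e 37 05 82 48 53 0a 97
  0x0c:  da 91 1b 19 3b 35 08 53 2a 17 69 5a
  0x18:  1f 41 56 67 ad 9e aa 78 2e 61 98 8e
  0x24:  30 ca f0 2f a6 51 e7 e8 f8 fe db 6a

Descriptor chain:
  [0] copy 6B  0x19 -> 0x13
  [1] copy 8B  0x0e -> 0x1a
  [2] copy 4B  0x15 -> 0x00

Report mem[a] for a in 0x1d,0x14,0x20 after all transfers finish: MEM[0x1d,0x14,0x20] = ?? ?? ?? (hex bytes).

[0] 0x19->0x13 len=6 : 41 56 67 ad 9e aa
[1] 0x0e->0x1a len=8 : 1b 19 3b 35 08 41 56 67
[2] 0x15->0x00 len=4 : 67 ad 9e aa
query mem[0x1d]=0x35, mem[0x14]=0x56, mem[0x20]=0x56

MEM[0x1d,0x14,0x20] = 35 56 56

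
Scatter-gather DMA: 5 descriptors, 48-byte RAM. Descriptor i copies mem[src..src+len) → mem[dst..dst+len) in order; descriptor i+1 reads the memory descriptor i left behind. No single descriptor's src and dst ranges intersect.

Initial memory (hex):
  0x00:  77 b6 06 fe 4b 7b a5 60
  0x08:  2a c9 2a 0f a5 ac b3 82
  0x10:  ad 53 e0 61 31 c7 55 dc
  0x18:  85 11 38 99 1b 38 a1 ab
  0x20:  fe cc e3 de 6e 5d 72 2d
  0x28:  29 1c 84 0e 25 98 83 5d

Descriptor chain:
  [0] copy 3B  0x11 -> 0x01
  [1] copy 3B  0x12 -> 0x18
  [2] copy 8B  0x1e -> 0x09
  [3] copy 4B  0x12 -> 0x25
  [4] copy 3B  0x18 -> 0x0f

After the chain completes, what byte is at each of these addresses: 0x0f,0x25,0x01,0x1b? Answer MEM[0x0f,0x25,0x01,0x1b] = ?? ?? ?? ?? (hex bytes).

[0] 0x11->0x01 len=3 : 53 e0 61
[1] 0x12->0x18 len=3 : e0 61 31
[2] 0x1e->0x09 len=8 : a1 ab fe cc e3 de 6e 5d
[3] 0x12->0x25 len=4 : e0 61 31 c7
[4] 0x18->0x0f len=3 : e0 61 31
query mem[0x0f]=0xe0, mem[0x25]=0xe0, mem[0x01]=0x53, mem[0x1b]=0x99

MEM[0x0f,0x25,0x01,0x1b] = e0 e0 53 99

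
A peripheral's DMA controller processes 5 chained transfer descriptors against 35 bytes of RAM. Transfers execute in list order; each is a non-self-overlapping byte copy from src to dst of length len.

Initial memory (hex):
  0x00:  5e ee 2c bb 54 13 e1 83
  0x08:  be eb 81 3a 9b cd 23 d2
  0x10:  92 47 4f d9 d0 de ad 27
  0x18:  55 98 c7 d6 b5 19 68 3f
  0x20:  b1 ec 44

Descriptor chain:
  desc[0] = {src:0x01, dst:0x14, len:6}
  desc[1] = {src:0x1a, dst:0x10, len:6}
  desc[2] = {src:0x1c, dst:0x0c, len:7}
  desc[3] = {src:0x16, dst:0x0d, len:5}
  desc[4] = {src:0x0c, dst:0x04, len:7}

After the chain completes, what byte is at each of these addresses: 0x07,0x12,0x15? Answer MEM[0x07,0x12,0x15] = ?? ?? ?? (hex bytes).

MEM[0x07,0x12,0x15] = 13 44 3f

D0: mem[0x14..0x19] <- [ee 2c bb 54 13 e1]
D1: mem[0x10..0x15] <- [c7 d6 b5 19 68 3f]
D2: mem[0x0c..0x12] <- [b5 19 68 3f b1 ec 44]
D3: mem[0x0d..0x11] <- [bb 54 13 e1 c7]
D4: mem[0x04..0x0a] <- [b5 bb 54 13 e1 c7 44]
query mem[0x07]=0x13, mem[0x12]=0x44, mem[0x15]=0x3f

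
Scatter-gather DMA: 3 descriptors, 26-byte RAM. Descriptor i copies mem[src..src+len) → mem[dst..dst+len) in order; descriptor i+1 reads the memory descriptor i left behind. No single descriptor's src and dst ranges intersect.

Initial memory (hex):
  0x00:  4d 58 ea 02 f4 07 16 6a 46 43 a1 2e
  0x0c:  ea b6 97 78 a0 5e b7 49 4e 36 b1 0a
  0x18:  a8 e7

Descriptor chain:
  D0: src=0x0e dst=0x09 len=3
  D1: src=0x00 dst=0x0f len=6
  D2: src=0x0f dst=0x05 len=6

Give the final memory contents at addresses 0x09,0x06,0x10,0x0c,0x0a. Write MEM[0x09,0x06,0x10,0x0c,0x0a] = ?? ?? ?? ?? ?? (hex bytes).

#0 dst[0x09+3] := {0x97,0x78,0xa0}
#1 dst[0x0f+6] := {0x4d,0x58,0xea,0x02,0xf4,0x07}
#2 dst[0x05+6] := {0x4d,0x58,0xea,0x02,0xf4,0x07}
query mem[0x09]=0xf4, mem[0x06]=0x58, mem[0x10]=0x58, mem[0x0c]=0xea, mem[0x0a]=0x07

MEM[0x09,0x06,0x10,0x0c,0x0a] = f4 58 58 ea 07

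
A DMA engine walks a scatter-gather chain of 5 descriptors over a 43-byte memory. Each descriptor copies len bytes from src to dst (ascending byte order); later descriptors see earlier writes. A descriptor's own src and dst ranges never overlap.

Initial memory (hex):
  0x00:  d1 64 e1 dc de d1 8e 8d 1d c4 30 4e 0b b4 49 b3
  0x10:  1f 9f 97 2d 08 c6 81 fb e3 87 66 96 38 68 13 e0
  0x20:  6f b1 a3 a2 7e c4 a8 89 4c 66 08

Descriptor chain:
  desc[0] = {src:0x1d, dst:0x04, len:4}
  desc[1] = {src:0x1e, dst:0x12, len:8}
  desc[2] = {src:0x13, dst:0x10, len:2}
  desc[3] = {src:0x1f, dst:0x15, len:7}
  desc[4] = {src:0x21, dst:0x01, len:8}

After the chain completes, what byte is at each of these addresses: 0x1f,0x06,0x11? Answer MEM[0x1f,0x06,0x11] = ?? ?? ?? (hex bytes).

MEM[0x1f,0x06,0x11] = e0 a8 6f

#0 dst[0x04+4] := {0x68,0x13,0xe0,0x6f}
#1 dst[0x12+8] := {0x13,0xe0,0x6f,0xb1,0xa3,0xa2,0x7e,0xc4}
#2 dst[0x10+2] := {0xe0,0x6f}
#3 dst[0x15+7] := {0xe0,0x6f,0xb1,0xa3,0xa2,0x7e,0xc4}
#4 dst[0x01+8] := {0xb1,0xa3,0xa2,0x7e,0xc4,0xa8,0x89,0x4c}
query mem[0x1f]=0xe0, mem[0x06]=0xa8, mem[0x11]=0x6f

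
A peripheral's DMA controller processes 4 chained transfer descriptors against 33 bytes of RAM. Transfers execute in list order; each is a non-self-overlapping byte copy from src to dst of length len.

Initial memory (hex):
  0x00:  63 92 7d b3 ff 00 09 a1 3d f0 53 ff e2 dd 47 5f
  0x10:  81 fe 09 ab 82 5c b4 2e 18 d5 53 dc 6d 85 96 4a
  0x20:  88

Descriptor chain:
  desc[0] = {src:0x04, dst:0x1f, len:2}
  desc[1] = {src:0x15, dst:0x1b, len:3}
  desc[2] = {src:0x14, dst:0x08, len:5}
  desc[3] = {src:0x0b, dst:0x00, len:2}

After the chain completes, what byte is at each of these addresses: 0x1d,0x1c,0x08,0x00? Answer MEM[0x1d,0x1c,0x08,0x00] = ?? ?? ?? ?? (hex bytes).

MEM[0x1d,0x1c,0x08,0x00] = 2e b4 82 2e

#0 dst[0x1f+2] := {0xff,0x00}
#1 dst[0x1b+3] := {0x5c,0xb4,0x2e}
#2 dst[0x08+5] := {0x82,0x5c,0xb4,0x2e,0x18}
#3 dst[0x00+2] := {0x2e,0x18}
query mem[0x1d]=0x2e, mem[0x1c]=0xb4, mem[0x08]=0x82, mem[0x00]=0x2e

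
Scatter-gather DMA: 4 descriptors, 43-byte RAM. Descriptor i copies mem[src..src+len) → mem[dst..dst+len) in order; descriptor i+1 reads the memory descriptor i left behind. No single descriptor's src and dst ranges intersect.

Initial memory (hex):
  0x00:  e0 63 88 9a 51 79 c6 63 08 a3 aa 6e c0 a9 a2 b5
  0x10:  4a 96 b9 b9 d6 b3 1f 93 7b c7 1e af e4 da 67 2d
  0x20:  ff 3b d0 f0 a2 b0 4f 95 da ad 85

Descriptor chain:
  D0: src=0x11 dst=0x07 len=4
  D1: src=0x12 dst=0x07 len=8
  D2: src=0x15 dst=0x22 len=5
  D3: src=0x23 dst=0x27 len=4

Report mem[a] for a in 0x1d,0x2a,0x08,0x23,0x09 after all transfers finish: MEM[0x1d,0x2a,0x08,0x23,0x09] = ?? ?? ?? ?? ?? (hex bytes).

MEM[0x1d,0x2a,0x08,0x23,0x09] = da c7 b9 1f d6

#0 dst[0x07+4] := {0x96,0xb9,0xb9,0xd6}
#1 dst[0x07+8] := {0xb9,0xb9,0xd6,0xb3,0x1f,0x93,0x7b,0xc7}
#2 dst[0x22+5] := {0xb3,0x1f,0x93,0x7b,0xc7}
#3 dst[0x27+4] := {0x1f,0x93,0x7b,0xc7}
query mem[0x1d]=0xda, mem[0x2a]=0xc7, mem[0x08]=0xb9, mem[0x23]=0x1f, mem[0x09]=0xd6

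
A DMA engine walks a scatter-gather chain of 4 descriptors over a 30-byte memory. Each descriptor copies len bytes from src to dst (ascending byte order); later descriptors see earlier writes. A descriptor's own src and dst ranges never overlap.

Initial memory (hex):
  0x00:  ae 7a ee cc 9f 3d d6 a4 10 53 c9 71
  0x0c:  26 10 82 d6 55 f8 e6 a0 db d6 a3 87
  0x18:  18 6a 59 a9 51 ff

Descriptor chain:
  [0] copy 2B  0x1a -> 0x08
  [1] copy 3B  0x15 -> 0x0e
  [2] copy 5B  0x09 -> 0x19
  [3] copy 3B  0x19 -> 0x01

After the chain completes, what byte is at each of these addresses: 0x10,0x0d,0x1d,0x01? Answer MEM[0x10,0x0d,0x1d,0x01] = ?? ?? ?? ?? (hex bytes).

  after D0: wrote 2B at 0x08 = 59a9
  after D1: wrote 3B at 0x0e = d6a387
  after D2: wrote 5B at 0x19 = a9c9712610
  after D3: wrote 3B at 0x01 = a9c971
query mem[0x10]=0x87, mem[0x0d]=0x10, mem[0x1d]=0x10, mem[0x01]=0xa9

MEM[0x10,0x0d,0x1d,0x01] = 87 10 10 a9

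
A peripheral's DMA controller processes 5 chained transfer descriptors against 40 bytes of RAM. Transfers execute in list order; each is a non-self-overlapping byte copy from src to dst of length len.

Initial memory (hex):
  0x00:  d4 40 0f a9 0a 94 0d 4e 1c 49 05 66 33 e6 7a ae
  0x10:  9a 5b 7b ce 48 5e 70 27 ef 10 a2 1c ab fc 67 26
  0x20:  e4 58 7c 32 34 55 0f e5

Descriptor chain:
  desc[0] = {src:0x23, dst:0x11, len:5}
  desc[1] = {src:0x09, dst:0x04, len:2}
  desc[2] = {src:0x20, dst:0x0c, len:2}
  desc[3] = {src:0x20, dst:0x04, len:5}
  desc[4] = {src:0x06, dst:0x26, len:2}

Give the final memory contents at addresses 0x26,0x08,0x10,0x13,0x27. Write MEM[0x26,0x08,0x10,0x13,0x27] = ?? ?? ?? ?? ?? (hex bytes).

MEM[0x26,0x08,0x10,0x13,0x27] = 7c 34 9a 55 32

#0 dst[0x11+5] := {0x32,0x34,0x55,0x0f,0xe5}
#1 dst[0x04+2] := {0x49,0x05}
#2 dst[0x0c+2] := {0xe4,0x58}
#3 dst[0x04+5] := {0xe4,0x58,0x7c,0x32,0x34}
#4 dst[0x26+2] := {0x7c,0x32}
query mem[0x26]=0x7c, mem[0x08]=0x34, mem[0x10]=0x9a, mem[0x13]=0x55, mem[0x27]=0x32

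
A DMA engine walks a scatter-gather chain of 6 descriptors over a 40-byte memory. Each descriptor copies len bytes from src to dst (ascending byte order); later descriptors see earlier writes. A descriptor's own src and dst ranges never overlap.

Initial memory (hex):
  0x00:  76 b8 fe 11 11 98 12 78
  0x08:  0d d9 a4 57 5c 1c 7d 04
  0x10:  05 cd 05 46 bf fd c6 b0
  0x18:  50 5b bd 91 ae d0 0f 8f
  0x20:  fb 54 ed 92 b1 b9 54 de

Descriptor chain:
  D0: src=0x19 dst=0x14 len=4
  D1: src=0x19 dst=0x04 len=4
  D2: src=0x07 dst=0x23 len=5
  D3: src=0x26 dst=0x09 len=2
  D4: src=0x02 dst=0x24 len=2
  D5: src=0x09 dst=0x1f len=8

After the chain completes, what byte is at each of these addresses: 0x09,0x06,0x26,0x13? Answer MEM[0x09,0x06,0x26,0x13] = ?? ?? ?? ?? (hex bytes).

  after D0: wrote 4B at 0x14 = 5bbd91ae
  after D1: wrote 4B at 0x04 = 5bbd91ae
  after D2: wrote 5B at 0x23 = ae0dd9a457
  after D3: wrote 2B at 0x09 = a457
  after D4: wrote 2B at 0x24 = fe11
  after D5: wrote 8B at 0x1f = a457575c1c7d0405
query mem[0x09]=0xa4, mem[0x06]=0x91, mem[0x26]=0x05, mem[0x13]=0x46

MEM[0x09,0x06,0x26,0x13] = a4 91 05 46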